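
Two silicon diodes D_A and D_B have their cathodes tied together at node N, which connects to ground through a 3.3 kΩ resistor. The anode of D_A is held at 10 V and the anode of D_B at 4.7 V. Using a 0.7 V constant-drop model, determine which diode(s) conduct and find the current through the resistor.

Assume both conduct. Then node N would need to be at both 10−0.7 = 9.3 V and 4.7−0.7 = 4 V, which is impossible.
Assume only D_A conducts: V_N = 10 − 0.7 = 9.3 V, so I_R = 9.3/3.3 = 2.82 mA.
Check D_B: its anode-to-cathode voltage is 4.7 − 9.3 = -4.6 V < 0.7 V, so it is off. The assumption is consistent.

Only D_A conducts; I_R ≈ 2.8 mA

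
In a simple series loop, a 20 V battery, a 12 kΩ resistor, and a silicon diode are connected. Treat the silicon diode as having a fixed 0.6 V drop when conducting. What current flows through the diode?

KVL around the loop: 20 = V_D + I·R = 0.6 + I × 12 kΩ.
So I = (20 − 0.6) / 12 kΩ = 19.4 / 12 = 1.62 mA.

I ≈ 1.6 mA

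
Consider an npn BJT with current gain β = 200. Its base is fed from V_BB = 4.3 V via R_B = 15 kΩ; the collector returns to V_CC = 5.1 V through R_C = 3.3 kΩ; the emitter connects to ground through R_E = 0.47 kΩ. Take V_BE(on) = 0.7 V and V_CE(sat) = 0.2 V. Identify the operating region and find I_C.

saturation; I_C ≈ 1.3 mA

Assume active: I_B = (4.3 − 0.7)/(15 + 201×0.47) = 0.0329 mA, I_C = β·I_B = 6.58 mA.
Then V_CE = 5.1 − 6.58×3.3 − 6.61×0.47 = -19.7 V < 0.2 V — the active assumption fails.
Re-solve with V_CE = 0.2 V. KCL at the emitter: V_E/R_E = (V_BB−0.7−V_E)/R_B + (V_CC−0.2−V_E)/R_C, giving V_E = 0.691 V.
I_C = (V_CC − 0.2 − V_E)/R_C = (4.9 − 0.691)/3.3 = 1.28 mA.
Check: I_B = (3.6 − 0.691)/15 = 0.194 mA, and β·I_B = 38.8 mA > I_C, confirming saturation.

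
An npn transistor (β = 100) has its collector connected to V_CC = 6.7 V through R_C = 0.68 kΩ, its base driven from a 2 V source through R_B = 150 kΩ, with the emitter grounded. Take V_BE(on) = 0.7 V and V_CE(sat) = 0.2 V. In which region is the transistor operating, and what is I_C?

Assume active. Base-emitter loop: I_B = (V_BB − V_BE)/R_B = (2 − 0.7)/150 = 0.00867 mA.
I_C = β·I_B = 100×0.00867 = 0.867 mA.
V_CE = V_CC − I_C·R_C = 6.7 − 0.867×0.68 = 6.11 V > V_CE(sat), so the active-region assumption holds.

active; I_C ≈ 0.87 mA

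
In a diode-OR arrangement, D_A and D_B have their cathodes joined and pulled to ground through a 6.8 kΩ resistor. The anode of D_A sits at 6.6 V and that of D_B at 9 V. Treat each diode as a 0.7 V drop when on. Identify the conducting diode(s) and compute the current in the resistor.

Only D_B conducts; I_R ≈ 1.2 mA

Assume both conduct. Then node N would need to be at both 6.6−0.7 = 5.9 V and 9−0.7 = 8.3 V, which is impossible.
Assume only D_B conducts: V_N = 9 − 0.7 = 8.3 V, so I_R = 8.3/6.8 = 1.22 mA.
Check D_A: its anode-to-cathode voltage is 6.6 − 8.3 = -1.7 V < 0.7 V, so it is off. The assumption is consistent.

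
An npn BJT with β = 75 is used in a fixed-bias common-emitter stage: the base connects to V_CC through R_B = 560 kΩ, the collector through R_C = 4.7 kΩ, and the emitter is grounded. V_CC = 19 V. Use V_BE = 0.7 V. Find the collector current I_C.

I_C ≈ 2.5 mA

Base loop: V_CC = I_B·R_B + V_BE, so I_B = (19 − 0.7)/560 kΩ = 0.0327 mA.
In the active region I_C = β·I_B = 75 × 0.0327 = 2.45 mA.
Collector loop: V_CE = V_CC − I_C·R_C = 19 − 2.45×4.7 = 7.48 V.
Since V_CE = 7.48 V > V_CE(sat) ≈ 0.2 V, the transistor is in the active region as assumed.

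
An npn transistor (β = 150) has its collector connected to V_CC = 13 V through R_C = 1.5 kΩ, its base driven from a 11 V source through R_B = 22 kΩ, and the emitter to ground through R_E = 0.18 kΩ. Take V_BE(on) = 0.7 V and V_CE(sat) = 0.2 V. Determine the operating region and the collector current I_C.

saturation; I_C ≈ 7.6 mA

Assume active: I_B = (11 − 0.7)/(22 + 151×0.18) = 0.209 mA, I_C = β·I_B = 31.4 mA.
Then V_CE = 13 − 31.4×1.5 − 31.6×0.18 = -39.8 V < 0.2 V — the active assumption fails.
Re-solve with V_CE = 0.2 V. KCL at the emitter: V_E/R_E = (V_BB−0.7−V_E)/R_B + (V_CC−0.2−V_E)/R_C, giving V_E = 1.44 V.
I_C = (V_CC − 0.2 − V_E)/R_C = (12.8 − 1.44)/1.5 = 7.58 mA.
Check: I_B = (10.3 − 1.44)/22 = 0.403 mA, and β·I_B = 60.4 mA > I_C, confirming saturation.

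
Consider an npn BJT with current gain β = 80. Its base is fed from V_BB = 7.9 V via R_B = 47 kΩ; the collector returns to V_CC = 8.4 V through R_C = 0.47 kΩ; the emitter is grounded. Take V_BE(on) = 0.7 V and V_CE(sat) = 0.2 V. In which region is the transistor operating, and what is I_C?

Assume active. Base-emitter loop: I_B = (V_BB − V_BE)/R_B = (7.9 − 0.7)/47 = 0.153 mA.
I_C = β·I_B = 80×0.153 = 12.3 mA.
V_CE = V_CC − I_C·R_C = 8.4 − 12.3×0.47 = 2.64 V > V_CE(sat), so the active-region assumption holds.

active; I_C ≈ 12 mA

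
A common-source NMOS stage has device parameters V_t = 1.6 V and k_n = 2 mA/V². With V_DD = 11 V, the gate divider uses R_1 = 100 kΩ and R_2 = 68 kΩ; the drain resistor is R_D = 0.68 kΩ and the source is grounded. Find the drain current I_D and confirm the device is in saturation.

I_D ≈ 8.1 mA

V_G = V_DD·R_2/(R_1+R_2) = 11×68/168 = 4.45 V. With the source grounded, V_GS = V_G = 4.45 V.
Assume saturation: I_D = (k_n/2)(V_GS − V_t)² = (2/2)×(4.45 − 1.6)² = 1×2.85² = 8.14 mA.
V_DS = V_DD − I_D·R_D = 11 − 8.14×0.68 = 5.47 V.
Saturation requires V_DS ≥ V_GS − V_t = 2.85 V; 5.47 ≥ 2.85 ✓.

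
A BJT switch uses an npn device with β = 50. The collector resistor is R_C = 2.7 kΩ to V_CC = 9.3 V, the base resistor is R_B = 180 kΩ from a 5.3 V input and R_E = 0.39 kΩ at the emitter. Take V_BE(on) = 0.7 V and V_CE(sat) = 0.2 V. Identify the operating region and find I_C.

Assume active. Base-emitter loop: I_B = (V_BB − V_BE)/(R_B + (β+1)R_E) = (5.3 − 0.7)/(180 + 51×0.39) = 0.023 mA.
I_C = β·I_B = 50×0.023 = 1.15 mA.
V_CE = V_CC − I_C·R_C − I_E·R_E = 9.3 − 1.15×2.7 − 1.17×0.39 = 5.74 V > V_CE(sat), so the active-region assumption holds.

active; I_C ≈ 1.2 mA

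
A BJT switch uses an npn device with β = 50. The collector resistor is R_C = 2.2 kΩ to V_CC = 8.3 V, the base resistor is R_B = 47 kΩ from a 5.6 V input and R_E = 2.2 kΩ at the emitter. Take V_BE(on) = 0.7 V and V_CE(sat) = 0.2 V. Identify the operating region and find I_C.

active; I_C ≈ 1.5 mA

Assume active. Base-emitter loop: I_B = (V_BB − V_BE)/(R_B + (β+1)R_E) = (5.6 − 0.7)/(47 + 51×2.2) = 0.0308 mA.
I_C = β·I_B = 50×0.0308 = 1.54 mA.
V_CE = V_CC − I_C·R_C − I_E·R_E = 8.3 − 1.54×2.2 − 1.57×2.2 = 1.46 V > V_CE(sat), so the active-region assumption holds.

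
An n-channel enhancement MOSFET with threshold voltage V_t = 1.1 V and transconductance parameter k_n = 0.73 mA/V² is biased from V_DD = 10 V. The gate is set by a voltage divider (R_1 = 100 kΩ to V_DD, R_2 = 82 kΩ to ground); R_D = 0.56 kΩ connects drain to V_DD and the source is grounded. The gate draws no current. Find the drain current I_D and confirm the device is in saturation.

V_G = V_DD·R_2/(R_1+R_2) = 10×82/182 = 4.51 V. With the source grounded, V_GS = V_G = 4.51 V.
Assume saturation: I_D = (k_n/2)(V_GS − V_t)² = (0.73/2)×(4.51 − 1.1)² = 0.365×3.41² = 4.23 mA.
V_DS = V_DD − I_D·R_D = 10 − 4.23×0.56 = 7.63 V.
Saturation requires V_DS ≥ V_GS − V_t = 3.41 V; 7.63 ≥ 3.41 ✓.

I_D ≈ 4.2 mA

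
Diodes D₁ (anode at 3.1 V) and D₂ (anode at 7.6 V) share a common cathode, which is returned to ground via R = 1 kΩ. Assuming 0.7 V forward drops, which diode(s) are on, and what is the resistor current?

Assume both conduct. Then node N would need to be at both 3.1−0.7 = 2.4 V and 7.6−0.7 = 6.9 V, which is impossible.
Assume only D₂ conducts: V_N = 7.6 − 0.7 = 6.9 V, so I_R = 6.9/1 = 6.9 mA.
Check D₁: its anode-to-cathode voltage is 3.1 − 6.9 = -3.8 V < 0.7 V, so it is off. The assumption is consistent.

Only D₂ conducts; I_R ≈ 6.9 mA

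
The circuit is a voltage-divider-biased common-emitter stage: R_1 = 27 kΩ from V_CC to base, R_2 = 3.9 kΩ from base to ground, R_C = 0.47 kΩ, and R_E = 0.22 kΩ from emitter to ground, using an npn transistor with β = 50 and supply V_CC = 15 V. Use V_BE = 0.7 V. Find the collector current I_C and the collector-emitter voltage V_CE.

I_C ≈ 4.1 mA, V_CE ≈ 12 V

Thevenize the base divider: V_Th = V_CC·R_2/(R_1+R_2) = 15×3.9/30.9 = 1.89 V, R_Th = R_1‖R_2 = 3.41 kΩ.
Base-emitter loop: V_Th = I_B·R_Th + V_BE + (β+1)I_B·R_E, so I_B = (1.89 − 0.7) / (3.41 + 51×0.22) = 0.0816 mA.
I_C = β·I_B = 50×0.0816 = 4.08 mA, and I_E = (β+1)I_B = 4.16 mA.
V_CE = V_CC − I_C·R_C − I_E·R_E = 15 − 4.08×0.47 − 4.16×0.22 = 12.2 V.
V_CE = 12.2 V > 0.2 V confirms active-region operation.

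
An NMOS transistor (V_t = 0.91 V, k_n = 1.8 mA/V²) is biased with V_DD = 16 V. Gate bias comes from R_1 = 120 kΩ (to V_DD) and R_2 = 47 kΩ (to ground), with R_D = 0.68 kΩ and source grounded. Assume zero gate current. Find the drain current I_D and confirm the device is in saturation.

V_G = V_DD·R_2/(R_1+R_2) = 16×47/167 = 4.5 V. With the source grounded, V_GS = V_G = 4.5 V.
Assume saturation: I_D = (k_n/2)(V_GS − V_t)² = (1.8/2)×(4.5 − 0.91)² = 0.9×3.59² = 11.6 mA.
V_DS = V_DD − I_D·R_D = 16 − 11.6×0.68 = 8.1 V.
Saturation requires V_DS ≥ V_GS − V_t = 3.59 V; 8.1 ≥ 3.59 ✓.

I_D ≈ 12 mA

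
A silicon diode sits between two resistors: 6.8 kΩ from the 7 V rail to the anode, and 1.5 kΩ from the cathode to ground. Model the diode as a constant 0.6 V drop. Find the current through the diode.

The two resistors are in series with the diode, so KVL gives 7 = I·6.8 + 0.6 + I·1.5.
I = (7 − 0.6) / (6.8 + 1.5) kΩ = 6.4 / 8.3 = 0.771 mA.

I ≈ 0.77 mA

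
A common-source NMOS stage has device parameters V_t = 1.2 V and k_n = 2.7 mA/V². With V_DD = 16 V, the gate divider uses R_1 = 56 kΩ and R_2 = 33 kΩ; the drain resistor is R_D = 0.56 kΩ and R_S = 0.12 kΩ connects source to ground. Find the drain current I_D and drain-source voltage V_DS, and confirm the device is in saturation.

V_G = V_DD·R_2/(R_1+R_2) = 16×33/89 = 5.93 V.
Assume saturation: I_D = (k_n/2)(V_GS − V_t)² with V_GS = V_G − I_D·R_S = 5.93 − 0.12·I_D.
Substituting gives 0.0194·I_D² − 2.53·I_D + 30.2 = 0, with roots I_D = 13.3 or 117 mA.
The root I_D = 117 mA gives V_GS = -8.11 V ≤ V_t, so take I_D = 13.3 mA.
Then V_GS = 4.34 V and V_DS = V_DD − I_D(R_D+R_S) = 16 − 13.3×0.68 = 6.96 V.
Saturation requires V_DS ≥ V_GS − V_t = 3.14 V; 6.96 ≥ 3.14 ✓.

I_D ≈ 13 mA, V_DS ≈ 7 V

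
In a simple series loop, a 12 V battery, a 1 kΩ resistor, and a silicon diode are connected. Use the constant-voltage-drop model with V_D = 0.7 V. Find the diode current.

KVL around the loop: 12 = V_D + I·R = 0.7 + I × 1 kΩ.
So I = (12 − 0.7) / 1 kΩ = 11.3 / 1 = 11.3 mA.

I ≈ 11 mA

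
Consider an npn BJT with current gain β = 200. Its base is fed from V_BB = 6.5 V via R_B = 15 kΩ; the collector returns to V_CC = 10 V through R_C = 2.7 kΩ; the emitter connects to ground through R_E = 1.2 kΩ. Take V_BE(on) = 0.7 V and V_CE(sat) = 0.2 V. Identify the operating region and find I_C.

Assume active: I_B = (6.5 − 0.7)/(15 + 201×1.2) = 0.0226 mA, I_C = β·I_B = 4.53 mA.
Then V_CE = 10 − 4.53×2.7 − 4.55×1.2 = -7.69 V < 0.2 V — the active assumption fails.
Re-solve with V_CE = 0.2 V. KCL at the emitter: V_E/R_E = (V_BB−0.7−V_E)/R_B + (V_CC−0.2−V_E)/R_C, giving V_E = 3.16 V.
I_C = (V_CC − 0.2 − V_E)/R_C = (9.8 − 3.16)/2.7 = 2.46 mA.
Check: I_B = (5.8 − 3.16)/15 = 0.176 mA, and β·I_B = 35.2 mA > I_C, confirming saturation.

saturation; I_C ≈ 2.5 mA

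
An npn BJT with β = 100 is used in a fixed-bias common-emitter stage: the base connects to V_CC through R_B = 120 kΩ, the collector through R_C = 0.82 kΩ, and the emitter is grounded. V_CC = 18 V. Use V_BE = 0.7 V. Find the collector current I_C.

Base loop: V_CC = I_B·R_B + V_BE, so I_B = (18 − 0.7)/120 kΩ = 0.144 mA.
In the active region I_C = β·I_B = 100 × 0.144 = 14.4 mA.
Collector loop: V_CE = V_CC − I_C·R_C = 18 − 14.4×0.82 = 6.18 V.
Since V_CE = 6.18 V > V_CE(sat) ≈ 0.2 V, the transistor is in the active region as assumed.

I_C ≈ 14 mA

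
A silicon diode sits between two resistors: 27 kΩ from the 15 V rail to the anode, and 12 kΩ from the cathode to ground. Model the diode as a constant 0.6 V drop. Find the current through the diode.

The two resistors are in series with the diode, so KVL gives 15 = I·27 + 0.6 + I·12.
I = (15 − 0.6) / (27 + 12) kΩ = 14.4 / 39 = 0.369 mA.

I ≈ 0.37 mA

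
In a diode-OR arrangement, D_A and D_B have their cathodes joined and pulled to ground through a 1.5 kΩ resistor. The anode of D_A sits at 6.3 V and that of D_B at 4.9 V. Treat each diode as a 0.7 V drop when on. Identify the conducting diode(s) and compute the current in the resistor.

Assume both conduct. Then node N would need to be at both 6.3−0.7 = 5.6 V and 4.9−0.7 = 4.2 V, which is impossible.
Assume only D_A conducts: V_N = 6.3 − 0.7 = 5.6 V, so I_R = 5.6/1.5 = 3.73 mA.
Check D_B: its anode-to-cathode voltage is 4.9 − 5.6 = -0.7 V < 0.7 V, so it is off. The assumption is consistent.

Only D_A conducts; I_R ≈ 3.7 mA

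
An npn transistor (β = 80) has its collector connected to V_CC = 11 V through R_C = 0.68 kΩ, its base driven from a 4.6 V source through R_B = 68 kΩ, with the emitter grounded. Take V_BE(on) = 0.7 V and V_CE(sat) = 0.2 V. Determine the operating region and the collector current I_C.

Assume active. Base-emitter loop: I_B = (V_BB − V_BE)/R_B = (4.6 − 0.7)/68 = 0.0574 mA.
I_C = β·I_B = 80×0.0574 = 4.59 mA.
V_CE = V_CC − I_C·R_C = 11 − 4.59×0.68 = 7.88 V > V_CE(sat), so the active-region assumption holds.

active; I_C ≈ 4.6 mA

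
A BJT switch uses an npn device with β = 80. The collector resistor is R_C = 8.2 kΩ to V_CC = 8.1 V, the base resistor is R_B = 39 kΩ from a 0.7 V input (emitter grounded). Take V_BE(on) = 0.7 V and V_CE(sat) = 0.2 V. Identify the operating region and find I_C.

cutoff; I_C ≈ 0

V_BB = 0.7 V ≤ V_BE(on) = 0.7 V, so the base-emitter junction is not forward biased.
The transistor is in cutoff: I_B = I_C = 0.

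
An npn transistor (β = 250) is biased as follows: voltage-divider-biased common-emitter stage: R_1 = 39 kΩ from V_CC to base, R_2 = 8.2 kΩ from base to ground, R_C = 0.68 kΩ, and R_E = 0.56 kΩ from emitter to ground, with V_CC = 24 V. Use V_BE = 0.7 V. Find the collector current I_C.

Thevenize the base divider: V_Th = V_CC·R_2/(R_1+R_2) = 24×8.2/47.2 = 4.17 V, R_Th = R_1‖R_2 = 6.78 kΩ.
Base-emitter loop: V_Th = I_B·R_Th + V_BE + (β+1)I_B·R_E, so I_B = (4.17 − 0.7) / (6.78 + 251×0.56) = 0.0235 mA.
I_C = β·I_B = 250×0.0235 = 5.89 mA, and I_E = (β+1)I_B = 5.91 mA.
V_CE = V_CC − I_C·R_C − I_E·R_E = 24 − 5.89×0.68 − 5.91×0.56 = 16.7 V.
V_CE = 16.7 V > 0.2 V confirms active-region operation.

I_C ≈ 5.9 mA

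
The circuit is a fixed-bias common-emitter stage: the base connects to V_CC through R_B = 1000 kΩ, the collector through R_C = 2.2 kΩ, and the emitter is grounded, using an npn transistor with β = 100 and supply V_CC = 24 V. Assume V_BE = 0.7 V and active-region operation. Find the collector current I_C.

I_C ≈ 2.3 mA

Base loop: V_CC = I_B·R_B + V_BE, so I_B = (24 − 0.7)/1000 kΩ = 0.0233 mA.
In the active region I_C = β·I_B = 100 × 0.0233 = 2.33 mA.
Collector loop: V_CE = V_CC − I_C·R_C = 24 − 2.33×2.2 = 18.9 V.
Since V_CE = 18.9 V > V_CE(sat) ≈ 0.2 V, the transistor is in the active region as assumed.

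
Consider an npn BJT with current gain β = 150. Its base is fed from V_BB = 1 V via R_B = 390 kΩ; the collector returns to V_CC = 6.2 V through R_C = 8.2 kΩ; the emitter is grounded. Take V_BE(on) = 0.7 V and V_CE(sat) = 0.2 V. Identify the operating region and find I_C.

Assume active. Base-emitter loop: I_B = (V_BB − V_BE)/R_B = (1 − 0.7)/390 = 0.000769 mA.
I_C = β·I_B = 150×0.000769 = 0.115 mA.
V_CE = V_CC − I_C·R_C = 6.2 − 0.115×8.2 = 5.25 V > V_CE(sat), so the active-region assumption holds.

active; I_C ≈ 0.12 mA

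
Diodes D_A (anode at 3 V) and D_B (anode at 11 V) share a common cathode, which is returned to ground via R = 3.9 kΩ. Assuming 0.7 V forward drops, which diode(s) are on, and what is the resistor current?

Only D_B conducts; I_R ≈ 2.6 mA

Assume both conduct. Then node N would need to be at both 3−0.7 = 2.3 V and 11−0.7 = 10.3 V, which is impossible.
Assume only D_B conducts: V_N = 11 − 0.7 = 10.3 V, so I_R = 10.3/3.9 = 2.64 mA.
Check D_A: its anode-to-cathode voltage is 3 − 10.3 = -7.3 V < 0.7 V, so it is off. The assumption is consistent.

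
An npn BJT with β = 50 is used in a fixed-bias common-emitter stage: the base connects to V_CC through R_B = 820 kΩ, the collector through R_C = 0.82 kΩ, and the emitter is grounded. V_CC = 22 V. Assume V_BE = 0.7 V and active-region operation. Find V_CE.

V_CE ≈ 21 V

Base loop: V_CC = I_B·R_B + V_BE, so I_B = (22 − 0.7)/820 kΩ = 0.026 mA.
In the active region I_C = β·I_B = 50 × 0.026 = 1.3 mA.
Collector loop: V_CE = V_CC − I_C·R_C = 22 − 1.3×0.82 = 20.9 V.
Since V_CE = 20.9 V > V_CE(sat) ≈ 0.2 V, the transistor is in the active region as assumed.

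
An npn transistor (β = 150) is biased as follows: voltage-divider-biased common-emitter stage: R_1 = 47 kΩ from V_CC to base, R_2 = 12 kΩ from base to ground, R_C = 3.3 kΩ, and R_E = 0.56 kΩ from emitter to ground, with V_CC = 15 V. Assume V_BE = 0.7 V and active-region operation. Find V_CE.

V_CE ≈ 0.52 V

Thevenize the base divider: V_Th = V_CC·R_2/(R_1+R_2) = 15×12/59 = 3.05 V, R_Th = R_1‖R_2 = 9.56 kΩ.
Base-emitter loop: V_Th = I_B·R_Th + V_BE + (β+1)I_B·R_E, so I_B = (3.05 − 0.7) / (9.56 + 151×0.56) = 0.025 mA.
I_C = β·I_B = 150×0.025 = 3.75 mA, and I_E = (β+1)I_B = 3.77 mA.
V_CE = V_CC − I_C·R_C − I_E·R_E = 15 − 3.75×3.3 − 3.77×0.56 = 0.524 V.
V_CE = 0.524 V > 0.2 V confirms active-region operation.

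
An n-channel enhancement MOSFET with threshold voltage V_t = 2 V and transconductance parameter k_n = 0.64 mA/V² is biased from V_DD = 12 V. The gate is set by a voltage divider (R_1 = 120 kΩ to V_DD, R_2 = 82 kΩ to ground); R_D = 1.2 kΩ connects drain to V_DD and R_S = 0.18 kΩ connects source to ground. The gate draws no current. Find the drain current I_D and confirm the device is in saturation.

I_D ≈ 2 mA

V_G = V_DD·R_2/(R_1+R_2) = 12×82/202 = 4.87 V.
Assume saturation: I_D = (k_n/2)(V_GS − V_t)² with V_GS = V_G − I_D·R_S = 4.87 − 0.18·I_D.
Substituting gives 0.0104·I_D² − 1.33·I_D + 2.64 = 0, with roots I_D = 2.01 or 126 mA.
The root I_D = 126 mA gives V_GS = -17.9 V ≤ V_t, so take I_D = 2.01 mA.
Then V_GS = 4.51 V and V_DS = V_DD − I_D(R_D+R_S) = 12 − 2.01×1.38 = 9.22 V.
Saturation requires V_DS ≥ V_GS − V_t = 2.51 V; 9.22 ≥ 2.51 ✓.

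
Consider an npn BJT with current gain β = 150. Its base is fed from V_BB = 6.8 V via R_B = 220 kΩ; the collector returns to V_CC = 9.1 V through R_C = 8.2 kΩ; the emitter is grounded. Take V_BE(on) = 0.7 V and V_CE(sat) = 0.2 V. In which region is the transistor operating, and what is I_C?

Assume active: I_B = (6.8 − 0.7)/220 = 0.0277 mA, giving I_C = β·I_B = 4.16 mA.
But then V_CE = 9.1 − 4.16×8.2 = -25 V < V_CE(sat) = 0.2 V — impossible in the active region.
So the transistor is saturated. With V_CE = 0.2 V, I_C = (V_CC − 0.2)/R_C = 8.9/8.2 = 1.09 mA.
Check: β·I_B = 4.16 mA > I_C = 1.09 mA, confirming saturation.

saturation; I_C ≈ 1.1 mA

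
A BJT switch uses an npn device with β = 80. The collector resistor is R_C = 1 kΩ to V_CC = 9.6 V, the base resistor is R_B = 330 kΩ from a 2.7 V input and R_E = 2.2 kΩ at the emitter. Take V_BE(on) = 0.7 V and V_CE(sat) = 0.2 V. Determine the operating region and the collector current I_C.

Assume active. Base-emitter loop: I_B = (V_BB − V_BE)/(R_B + (β+1)R_E) = (2.7 − 0.7)/(330 + 81×2.2) = 0.00394 mA.
I_C = β·I_B = 80×0.00394 = 0.315 mA.
V_CE = V_CC − I_C·R_C − I_E·R_E = 9.6 − 0.315×1 − 0.319×2.2 = 8.58 V > V_CE(sat), so the active-region assumption holds.

active; I_C ≈ 0.31 mA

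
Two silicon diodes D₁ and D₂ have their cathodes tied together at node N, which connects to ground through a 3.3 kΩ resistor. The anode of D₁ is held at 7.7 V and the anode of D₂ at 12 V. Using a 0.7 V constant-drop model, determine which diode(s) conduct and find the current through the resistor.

Assume both conduct. Then node N would need to be at both 7.7−0.7 = 7 V and 12−0.7 = 11.3 V, which is impossible.
Assume only D₂ conducts: V_N = 12 − 0.7 = 11.3 V, so I_R = 11.3/3.3 = 3.42 mA.
Check D₁: its anode-to-cathode voltage is 7.7 − 11.3 = -3.6 V < 0.7 V, so it is off. The assumption is consistent.

Only D₂ conducts; I_R ≈ 3.4 mA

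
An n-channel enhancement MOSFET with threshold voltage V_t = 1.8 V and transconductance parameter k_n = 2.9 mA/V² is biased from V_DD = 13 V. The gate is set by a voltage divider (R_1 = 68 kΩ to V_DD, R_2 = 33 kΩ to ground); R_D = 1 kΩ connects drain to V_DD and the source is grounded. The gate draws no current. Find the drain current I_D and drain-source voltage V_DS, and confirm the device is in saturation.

I_D ≈ 8.7 mA, V_DS ≈ 4.3 V

V_G = V_DD·R_2/(R_1+R_2) = 13×33/101 = 4.25 V. With the source grounded, V_GS = V_G = 4.25 V.
Assume saturation: I_D = (k_n/2)(V_GS − V_t)² = (2.9/2)×(4.25 − 1.8)² = 1.45×2.45² = 8.69 mA.
V_DS = V_DD − I_D·R_D = 13 − 8.69×1 = 4.31 V.
Saturation requires V_DS ≥ V_GS − V_t = 2.45 V; 4.31 ≥ 2.45 ✓.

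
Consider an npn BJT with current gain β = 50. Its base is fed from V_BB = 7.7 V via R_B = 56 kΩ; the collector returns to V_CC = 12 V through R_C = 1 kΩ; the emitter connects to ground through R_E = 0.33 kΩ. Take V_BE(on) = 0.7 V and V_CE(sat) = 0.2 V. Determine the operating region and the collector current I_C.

Assume active. Base-emitter loop: I_B = (V_BB − V_BE)/(R_B + (β+1)R_E) = (7.7 − 0.7)/(56 + 51×0.33) = 0.0961 mA.
I_C = β·I_B = 50×0.0961 = 4.81 mA.
V_CE = V_CC − I_C·R_C − I_E·R_E = 12 − 4.81×1 − 4.9×0.33 = 5.58 V > V_CE(sat), so the active-region assumption holds.

active; I_C ≈ 4.8 mA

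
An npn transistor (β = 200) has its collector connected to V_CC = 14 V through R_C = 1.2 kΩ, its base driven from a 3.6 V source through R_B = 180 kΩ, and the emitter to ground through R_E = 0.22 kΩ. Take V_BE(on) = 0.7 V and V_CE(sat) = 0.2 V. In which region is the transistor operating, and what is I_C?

active; I_C ≈ 2.6 mA

Assume active. Base-emitter loop: I_B = (V_BB − V_BE)/(R_B + (β+1)R_E) = (3.6 − 0.7)/(180 + 201×0.22) = 0.0129 mA.
I_C = β·I_B = 200×0.0129 = 2.59 mA.
V_CE = V_CC − I_C·R_C − I_E·R_E = 14 − 2.59×1.2 − 2.6×0.22 = 10.3 V > V_CE(sat), so the active-region assumption holds.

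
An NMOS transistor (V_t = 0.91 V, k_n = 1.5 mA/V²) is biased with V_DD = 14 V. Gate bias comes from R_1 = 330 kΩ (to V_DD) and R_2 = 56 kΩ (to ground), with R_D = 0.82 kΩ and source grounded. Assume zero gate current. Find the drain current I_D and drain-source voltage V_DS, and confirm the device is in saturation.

I_D ≈ 0.94 mA, V_DS ≈ 13 V

V_G = V_DD·R_2/(R_1+R_2) = 14×56/386 = 2.03 V. With the source grounded, V_GS = V_G = 2.03 V.
Assume saturation: I_D = (k_n/2)(V_GS − V_t)² = (1.5/2)×(2.03 − 0.91)² = 0.75×1.12² = 0.943 mA.
V_DS = V_DD − I_D·R_D = 14 − 0.943×0.82 = 13.2 V.
Saturation requires V_DS ≥ V_GS − V_t = 1.12 V; 13.2 ≥ 1.12 ✓.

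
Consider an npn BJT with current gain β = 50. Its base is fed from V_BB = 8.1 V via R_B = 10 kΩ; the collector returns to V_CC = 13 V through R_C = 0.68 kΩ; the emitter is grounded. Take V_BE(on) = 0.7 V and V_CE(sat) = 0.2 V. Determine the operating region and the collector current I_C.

Assume active: I_B = (8.1 − 0.7)/10 = 0.74 mA, giving I_C = β·I_B = 37 mA.
But then V_CE = 13 − 37×0.68 = -12.2 V < V_CE(sat) = 0.2 V — impossible in the active region.
So the transistor is saturated. With V_CE = 0.2 V, I_C = (V_CC − 0.2)/R_C = 12.8/0.68 = 18.8 mA.
Check: β·I_B = 37 mA > I_C = 18.8 mA, confirming saturation.

saturation; I_C ≈ 19 mA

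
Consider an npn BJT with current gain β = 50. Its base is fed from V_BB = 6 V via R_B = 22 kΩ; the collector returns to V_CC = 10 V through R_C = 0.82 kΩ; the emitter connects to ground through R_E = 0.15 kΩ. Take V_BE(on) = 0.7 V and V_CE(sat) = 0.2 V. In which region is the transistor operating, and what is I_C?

Assume active. Base-emitter loop: I_B = (V_BB − V_BE)/(R_B + (β+1)R_E) = (6 − 0.7)/(22 + 51×0.15) = 0.179 mA.
I_C = β·I_B = 50×0.179 = 8.94 mA.
V_CE = V_CC − I_C·R_C − I_E·R_E = 10 − 8.94×0.82 − 9.12×0.15 = 1.3 V > V_CE(sat), so the active-region assumption holds.

active; I_C ≈ 8.9 mA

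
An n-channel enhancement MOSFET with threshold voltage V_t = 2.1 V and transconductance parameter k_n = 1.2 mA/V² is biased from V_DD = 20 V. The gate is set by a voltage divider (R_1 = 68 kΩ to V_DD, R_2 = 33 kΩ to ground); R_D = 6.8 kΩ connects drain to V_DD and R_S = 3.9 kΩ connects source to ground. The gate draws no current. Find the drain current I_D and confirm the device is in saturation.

V_G = V_DD·R_2/(R_1+R_2) = 20×33/101 = 6.53 V.
Assume saturation: I_D = (k_n/2)(V_GS − V_t)² with V_GS = V_G − I_D·R_S = 6.53 − 3.9·I_D.
Substituting gives 9.13·I_D² − 21.8·I_D + 11.8 = 0, with roots I_D = 0.835 or 1.55 mA.
The root I_D = 1.55 mA gives V_GS = 0.493 V ≤ V_t, so take I_D = 0.835 mA.
Then V_GS = 3.28 V and V_DS = V_DD − I_D(R_D+R_S) = 20 − 0.835×10.7 = 11.1 V.
Saturation requires V_DS ≥ V_GS − V_t = 1.18 V; 11.1 ≥ 1.18 ✓.

I_D ≈ 0.83 mA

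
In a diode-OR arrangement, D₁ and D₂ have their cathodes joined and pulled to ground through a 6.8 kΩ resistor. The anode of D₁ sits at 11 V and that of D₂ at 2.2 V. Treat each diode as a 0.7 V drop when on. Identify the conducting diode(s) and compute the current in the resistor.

Only D₁ conducts; I_R ≈ 1.5 mA

Assume both conduct. Then node N would need to be at both 11−0.7 = 10.3 V and 2.2−0.7 = 1.5 V, which is impossible.
Assume only D₁ conducts: V_N = 11 − 0.7 = 10.3 V, so I_R = 10.3/6.8 = 1.51 mA.
Check D₂: its anode-to-cathode voltage is 2.2 − 10.3 = -8.1 V < 0.7 V, so it is off. The assumption is consistent.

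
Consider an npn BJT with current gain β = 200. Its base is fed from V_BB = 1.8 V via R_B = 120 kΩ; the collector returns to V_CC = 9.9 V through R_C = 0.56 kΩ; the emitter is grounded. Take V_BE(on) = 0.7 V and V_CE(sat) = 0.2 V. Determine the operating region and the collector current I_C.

active; I_C ≈ 1.8 mA

Assume active. Base-emitter loop: I_B = (V_BB − V_BE)/R_B = (1.8 − 0.7)/120 = 0.00917 mA.
I_C = β·I_B = 200×0.00917 = 1.83 mA.
V_CE = V_CC − I_C·R_C = 9.9 − 1.83×0.56 = 8.87 V > V_CE(sat), so the active-region assumption holds.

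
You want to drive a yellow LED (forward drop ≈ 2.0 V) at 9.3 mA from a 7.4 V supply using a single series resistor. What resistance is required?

The resistor drops V_S − V_D = 7.4 − 2.0 = 5.4 V at 9.3 mA.
R = 5.4 V / 9.3 mA = 0.581 kΩ.

R ≈ 0.58 kΩ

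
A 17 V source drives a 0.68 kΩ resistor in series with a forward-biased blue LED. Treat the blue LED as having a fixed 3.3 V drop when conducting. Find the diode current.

I ≈ 20 mA

KVL around the loop: 17 = V_D + I·R = 3.3 + I × 0.68 kΩ.
So I = (17 − 3.3) / 0.68 kΩ = 13.7 / 0.68 = 20.1 mA.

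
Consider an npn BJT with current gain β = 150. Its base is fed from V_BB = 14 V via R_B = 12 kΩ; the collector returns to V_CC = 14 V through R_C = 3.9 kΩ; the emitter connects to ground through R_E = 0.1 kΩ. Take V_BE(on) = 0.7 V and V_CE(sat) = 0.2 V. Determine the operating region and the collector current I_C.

Assume active: I_B = (14 − 0.7)/(12 + 151×0.1) = 0.491 mA, I_C = β·I_B = 73.6 mA.
Then V_CE = 14 − 73.6×3.9 − 74.1×0.1 = -281 V < 0.2 V — the active assumption fails.
Re-solve with V_CE = 0.2 V. KCL at the emitter: V_E/R_E = (V_BB−0.7−V_E)/R_B + (V_CC−0.2−V_E)/R_C, giving V_E = 0.449 V.
I_C = (V_CC − 0.2 − V_E)/R_C = (13.8 − 0.449)/3.9 = 3.42 mA.
Check: I_B = (13.3 − 0.449)/12 = 1.07 mA, and β·I_B = 161 mA > I_C, confirming saturation.

saturation; I_C ≈ 3.4 mA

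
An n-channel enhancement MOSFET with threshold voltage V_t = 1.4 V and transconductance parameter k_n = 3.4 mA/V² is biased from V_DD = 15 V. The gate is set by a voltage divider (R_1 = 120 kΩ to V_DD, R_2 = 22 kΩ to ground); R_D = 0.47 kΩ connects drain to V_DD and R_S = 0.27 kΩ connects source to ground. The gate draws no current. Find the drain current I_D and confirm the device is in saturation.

I_D ≈ 0.83 mA

V_G = V_DD·R_2/(R_1+R_2) = 15×22/142 = 2.32 V.
Assume saturation: I_D = (k_n/2)(V_GS − V_t)² with V_GS = V_G − I_D·R_S = 2.32 − 0.27·I_D.
Substituting gives 0.124·I_D² − 1.85·I_D + 1.45 = 0, with roots I_D = 0.832 or 14.1 mA.
The root I_D = 14.1 mA gives V_GS = -1.48 V ≤ V_t, so take I_D = 0.832 mA.
Then V_GS = 2.1 V and V_DS = V_DD − I_D(R_D+R_S) = 15 − 0.832×0.74 = 14.4 V.
Saturation requires V_DS ≥ V_GS − V_t = 0.699 V; 14.4 ≥ 0.699 ✓.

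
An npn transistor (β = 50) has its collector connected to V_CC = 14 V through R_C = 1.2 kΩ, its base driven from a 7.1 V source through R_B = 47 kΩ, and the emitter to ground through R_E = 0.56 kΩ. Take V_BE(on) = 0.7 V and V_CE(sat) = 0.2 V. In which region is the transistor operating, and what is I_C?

Assume active. Base-emitter loop: I_B = (V_BB − V_BE)/(R_B + (β+1)R_E) = (7.1 − 0.7)/(47 + 51×0.56) = 0.0847 mA.
I_C = β·I_B = 50×0.0847 = 4.24 mA.
V_CE = V_CC − I_C·R_C − I_E·R_E = 14 − 4.24×1.2 − 4.32×0.56 = 6.5 V > V_CE(sat), so the active-region assumption holds.

active; I_C ≈ 4.2 mA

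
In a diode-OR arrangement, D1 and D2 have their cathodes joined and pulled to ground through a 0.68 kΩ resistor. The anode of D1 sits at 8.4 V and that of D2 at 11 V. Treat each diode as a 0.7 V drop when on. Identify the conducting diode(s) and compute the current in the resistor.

Only D2 conducts; I_R ≈ 15 mA

Assume both conduct. Then node N would need to be at both 8.4−0.7 = 7.7 V and 11−0.7 = 10.3 V, which is impossible.
Assume only D2 conducts: V_N = 11 − 0.7 = 10.3 V, so I_R = 10.3/0.68 = 15.1 mA.
Check D1: its anode-to-cathode voltage is 8.4 − 10.3 = -1.9 V < 0.7 V, so it is off. The assumption is consistent.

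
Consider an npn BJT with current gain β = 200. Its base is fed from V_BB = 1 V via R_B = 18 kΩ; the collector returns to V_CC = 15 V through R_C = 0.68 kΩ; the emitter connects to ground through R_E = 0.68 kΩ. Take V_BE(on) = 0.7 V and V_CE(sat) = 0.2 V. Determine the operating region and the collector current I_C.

Assume active. Base-emitter loop: I_B = (V_BB − V_BE)/(R_B + (β+1)R_E) = (1 − 0.7)/(18 + 201×0.68) = 0.00194 mA.
I_C = β·I_B = 200×0.00194 = 0.388 mA.
V_CE = V_CC − I_C·R_C − I_E·R_E = 15 − 0.388×0.68 − 0.39×0.68 = 14.5 V > V_CE(sat), so the active-region assumption holds.

active; I_C ≈ 0.39 mA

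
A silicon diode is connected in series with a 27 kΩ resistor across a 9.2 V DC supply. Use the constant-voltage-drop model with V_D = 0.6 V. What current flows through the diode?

KVL around the loop: 9.2 = V_D + I·R = 0.6 + I × 27 kΩ.
So I = (9.2 − 0.6) / 27 kΩ = 8.6 / 27 = 0.319 mA.

I ≈ 0.32 mA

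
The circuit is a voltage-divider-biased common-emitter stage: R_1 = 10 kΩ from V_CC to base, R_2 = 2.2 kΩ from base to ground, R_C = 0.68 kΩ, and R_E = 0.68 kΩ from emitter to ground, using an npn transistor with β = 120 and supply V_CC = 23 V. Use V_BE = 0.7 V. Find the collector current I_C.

Thevenize the base divider: V_Th = V_CC·R_2/(R_1+R_2) = 23×2.2/12.2 = 4.15 V, R_Th = R_1‖R_2 = 1.8 kΩ.
Base-emitter loop: V_Th = I_B·R_Th + V_BE + (β+1)I_B·R_E, so I_B = (4.15 − 0.7) / (1.8 + 121×0.68) = 0.041 mA.
I_C = β·I_B = 120×0.041 = 4.92 mA, and I_E = (β+1)I_B = 4.96 mA.
V_CE = V_CC − I_C·R_C − I_E·R_E = 23 − 4.92×0.68 − 4.96×0.68 = 16.3 V.
V_CE = 16.3 V > 0.2 V confirms active-region operation.

I_C ≈ 4.9 mA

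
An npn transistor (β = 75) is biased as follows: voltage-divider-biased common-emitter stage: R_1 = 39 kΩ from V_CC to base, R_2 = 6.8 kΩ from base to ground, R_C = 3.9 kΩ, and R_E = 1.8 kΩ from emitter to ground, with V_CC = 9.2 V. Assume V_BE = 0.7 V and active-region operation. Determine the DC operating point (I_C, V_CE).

Thevenize the base divider: V_Th = V_CC·R_2/(R_1+R_2) = 9.2×6.8/45.8 = 1.37 V, R_Th = R_1‖R_2 = 5.79 kΩ.
Base-emitter loop: V_Th = I_B·R_Th + V_BE + (β+1)I_B·R_E, so I_B = (1.37 − 0.7) / (5.79 + 76×1.8) = 0.00467 mA.
I_C = β·I_B = 75×0.00467 = 0.35 mA, and I_E = (β+1)I_B = 0.355 mA.
V_CE = V_CC − I_C·R_C − I_E·R_E = 9.2 − 0.35×3.9 − 0.355×1.8 = 7.2 V.
V_CE = 7.2 V > 0.2 V confirms active-region operation.

I_C ≈ 0.35 mA, V_CE ≈ 7.2 V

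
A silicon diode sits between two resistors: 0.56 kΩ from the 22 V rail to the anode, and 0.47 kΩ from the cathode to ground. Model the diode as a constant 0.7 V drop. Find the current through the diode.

I ≈ 21 mA

The two resistors are in series with the diode, so KVL gives 22 = I·0.56 + 0.7 + I·0.47.
I = (22 − 0.7) / (0.56 + 0.47) kΩ = 21.3 / 1.03 = 20.7 mA.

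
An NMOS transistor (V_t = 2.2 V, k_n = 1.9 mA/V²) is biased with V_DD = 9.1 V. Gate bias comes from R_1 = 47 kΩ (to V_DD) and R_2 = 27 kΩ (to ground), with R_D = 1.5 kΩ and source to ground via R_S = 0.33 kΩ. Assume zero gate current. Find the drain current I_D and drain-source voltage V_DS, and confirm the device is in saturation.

V_G = V_DD·R_2/(R_1+R_2) = 9.1×27/74 = 3.32 V.
Assume saturation: I_D = (k_n/2)(V_GS − V_t)² with V_GS = V_G − I_D·R_S = 3.32 − 0.33·I_D.
Substituting gives 0.103·I_D² − 1.7·I_D + 1.19 = 0, with roots I_D = 0.733 or 15.7 mA.
The root I_D = 15.7 mA gives V_GS = -1.87 V ≤ V_t, so take I_D = 0.733 mA.
Then V_GS = 3.08 V and V_DS = V_DD − I_D(R_D+R_S) = 9.1 − 0.733×1.83 = 7.76 V.
Saturation requires V_DS ≥ V_GS − V_t = 0.878 V; 7.76 ≥ 0.878 ✓.

I_D ≈ 0.73 mA, V_DS ≈ 7.8 V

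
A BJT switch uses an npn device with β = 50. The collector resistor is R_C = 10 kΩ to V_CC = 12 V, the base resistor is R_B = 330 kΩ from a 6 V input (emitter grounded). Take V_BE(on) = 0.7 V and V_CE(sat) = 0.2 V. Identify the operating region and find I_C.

Assume active. Base-emitter loop: I_B = (V_BB − V_BE)/R_B = (6 − 0.7)/330 = 0.0161 mA.
I_C = β·I_B = 50×0.0161 = 0.803 mA.
V_CE = V_CC − I_C·R_C = 12 − 0.803×10 = 3.97 V > V_CE(sat), so the active-region assumption holds.

active; I_C ≈ 0.8 mA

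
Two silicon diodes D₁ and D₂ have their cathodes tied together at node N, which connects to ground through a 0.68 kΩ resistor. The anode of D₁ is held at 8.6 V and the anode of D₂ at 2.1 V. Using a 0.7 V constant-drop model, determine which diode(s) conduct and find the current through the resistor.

Assume both conduct. Then node N would need to be at both 8.6−0.7 = 7.9 V and 2.1−0.7 = 1.4 V, which is impossible.
Assume only D₁ conducts: V_N = 8.6 − 0.7 = 7.9 V, so I_R = 7.9/0.68 = 11.6 mA.
Check D₂: its anode-to-cathode voltage is 2.1 − 7.9 = -5.8 V < 0.7 V, so it is off. The assumption is consistent.

Only D₁ conducts; I_R ≈ 12 mA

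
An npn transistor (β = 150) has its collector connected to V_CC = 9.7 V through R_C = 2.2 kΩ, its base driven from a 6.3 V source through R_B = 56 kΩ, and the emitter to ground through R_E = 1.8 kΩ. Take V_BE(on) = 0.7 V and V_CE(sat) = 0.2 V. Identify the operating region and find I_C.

saturation; I_C ≈ 2.4 mA

Assume active: I_B = (6.3 − 0.7)/(56 + 151×1.8) = 0.0171 mA, I_C = β·I_B = 2.56 mA.
Then V_CE = 9.7 − 2.56×2.2 − 2.58×1.8 = -0.581 V < 0.2 V — the active assumption fails.
Re-solve with V_CE = 0.2 V. KCL at the emitter: V_E/R_E = (V_BB−0.7−V_E)/R_B + (V_CC−0.2−V_E)/R_C, giving V_E = 4.3 V.
I_C = (V_CC − 0.2 − V_E)/R_C = (9.5 − 4.3)/2.2 = 2.36 mA.
Check: I_B = (5.6 − 4.3)/56 = 0.0232 mA, and β·I_B = 3.49 mA > I_C, confirming saturation.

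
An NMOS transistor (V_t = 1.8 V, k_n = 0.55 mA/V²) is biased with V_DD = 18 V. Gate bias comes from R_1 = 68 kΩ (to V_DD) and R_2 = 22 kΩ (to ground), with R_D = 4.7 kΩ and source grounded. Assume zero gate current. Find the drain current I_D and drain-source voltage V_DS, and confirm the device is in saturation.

I_D ≈ 1.9 mA, V_DS ≈ 9.3 V

V_G = V_DD·R_2/(R_1+R_2) = 18×22/90 = 4.4 V. With the source grounded, V_GS = V_G = 4.4 V.
Assume saturation: I_D = (k_n/2)(V_GS − V_t)² = (0.55/2)×(4.4 − 1.8)² = 0.275×2.6² = 1.86 mA.
V_DS = V_DD − I_D·R_D = 18 − 1.86×4.7 = 9.26 V.
Saturation requires V_DS ≥ V_GS − V_t = 2.6 V; 9.26 ≥ 2.6 ✓.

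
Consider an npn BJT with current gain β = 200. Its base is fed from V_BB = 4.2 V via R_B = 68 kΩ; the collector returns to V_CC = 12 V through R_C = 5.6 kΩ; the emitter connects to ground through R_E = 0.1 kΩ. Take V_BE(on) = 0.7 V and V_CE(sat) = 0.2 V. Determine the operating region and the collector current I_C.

saturation; I_C ≈ 2.1 mA

Assume active: I_B = (4.2 − 0.7)/(68 + 201×0.1) = 0.0397 mA, I_C = β·I_B = 7.95 mA.
Then V_CE = 12 − 7.95×5.6 − 7.99×0.1 = -33.3 V < 0.2 V — the active assumption fails.
Re-solve with V_CE = 0.2 V. KCL at the emitter: V_E/R_E = (V_BB−0.7−V_E)/R_B + (V_CC−0.2−V_E)/R_C, giving V_E = 0.212 V.
I_C = (V_CC − 0.2 − V_E)/R_C = (11.8 − 0.212)/5.6 = 2.07 mA.
Check: I_B = (3.5 − 0.212)/68 = 0.0484 mA, and β·I_B = 9.67 mA > I_C, confirming saturation.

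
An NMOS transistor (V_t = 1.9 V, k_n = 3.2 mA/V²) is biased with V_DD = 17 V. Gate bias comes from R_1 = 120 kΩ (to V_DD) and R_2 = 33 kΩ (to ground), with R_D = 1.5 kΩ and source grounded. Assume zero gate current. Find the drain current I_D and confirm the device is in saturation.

V_G = V_DD·R_2/(R_1+R_2) = 17×33/153 = 3.67 V. With the source grounded, V_GS = V_G = 3.67 V.
Assume saturation: I_D = (k_n/2)(V_GS − V_t)² = (3.2/2)×(3.67 − 1.9)² = 1.6×1.77² = 4.99 mA.
V_DS = V_DD − I_D·R_D = 17 − 4.99×1.5 = 9.51 V.
Saturation requires V_DS ≥ V_GS − V_t = 1.77 V; 9.51 ≥ 1.77 ✓.

I_D ≈ 5 mA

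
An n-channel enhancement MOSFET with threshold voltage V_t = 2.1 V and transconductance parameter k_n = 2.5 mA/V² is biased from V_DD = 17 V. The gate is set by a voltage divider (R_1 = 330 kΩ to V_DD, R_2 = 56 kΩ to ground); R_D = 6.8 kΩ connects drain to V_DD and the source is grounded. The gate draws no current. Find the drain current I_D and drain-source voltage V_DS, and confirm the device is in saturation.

I_D ≈ 0.17 mA, V_DS ≈ 16 V

V_G = V_DD·R_2/(R_1+R_2) = 17×56/386 = 2.47 V. With the source grounded, V_GS = V_G = 2.47 V.
Assume saturation: I_D = (k_n/2)(V_GS − V_t)² = (2.5/2)×(2.47 − 2.1)² = 1.25×0.366² = 0.168 mA.
V_DS = V_DD − I_D·R_D = 17 − 0.168×6.8 = 15.9 V.
Saturation requires V_DS ≥ V_GS − V_t = 0.366 V; 15.9 ≥ 0.366 ✓.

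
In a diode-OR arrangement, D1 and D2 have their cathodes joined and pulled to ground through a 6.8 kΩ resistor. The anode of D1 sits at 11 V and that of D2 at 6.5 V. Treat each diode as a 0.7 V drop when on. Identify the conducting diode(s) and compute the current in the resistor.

Only D1 conducts; I_R ≈ 1.5 mA

Assume both conduct. Then node N would need to be at both 11−0.7 = 10.3 V and 6.5−0.7 = 5.8 V, which is impossible.
Assume only D1 conducts: V_N = 11 − 0.7 = 10.3 V, so I_R = 10.3/6.8 = 1.51 mA.
Check D2: its anode-to-cathode voltage is 6.5 − 10.3 = -3.8 V < 0.7 V, so it is off. The assumption is consistent.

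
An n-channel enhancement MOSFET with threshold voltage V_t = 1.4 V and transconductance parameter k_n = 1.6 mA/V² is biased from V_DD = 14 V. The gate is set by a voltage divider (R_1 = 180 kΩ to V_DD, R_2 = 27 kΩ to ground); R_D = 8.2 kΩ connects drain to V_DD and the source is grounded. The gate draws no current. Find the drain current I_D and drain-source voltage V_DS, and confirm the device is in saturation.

I_D ≈ 0.15 mA, V_DS ≈ 13 V

V_G = V_DD·R_2/(R_1+R_2) = 14×27/207 = 1.83 V. With the source grounded, V_GS = V_G = 1.83 V.
Assume saturation: I_D = (k_n/2)(V_GS − V_t)² = (1.6/2)×(1.83 − 1.4)² = 0.8×0.426² = 0.145 mA.
V_DS = V_DD − I_D·R_D = 14 − 0.145×8.2 = 12.8 V.
Saturation requires V_DS ≥ V_GS − V_t = 0.426 V; 12.8 ≥ 0.426 ✓.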